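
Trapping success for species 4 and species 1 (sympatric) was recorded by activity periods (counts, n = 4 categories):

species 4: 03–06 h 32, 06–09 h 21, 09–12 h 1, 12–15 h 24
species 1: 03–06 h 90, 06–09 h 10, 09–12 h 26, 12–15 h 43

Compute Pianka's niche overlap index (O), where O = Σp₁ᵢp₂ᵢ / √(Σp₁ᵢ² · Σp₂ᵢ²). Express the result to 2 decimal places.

0.89

Proportions for species 4 (n=78): 32/78=0.4103, 21/78=0.2692, 1/78=0.0128, 24/78=0.3077
Proportions for species 1 (n=169): 90/169=0.5325, 10/169=0.0592, 26/169=0.1538, 43/169=0.2544
Σ p₁ᵢp₂ᵢ = 0.218485 + 0.015937 + 0.001969 + 0.078279 = 0.314670
Σp_1ᵢ² = 0.4103² + 0.2692² + 0.0128² + 0.3077² = 0.168346 + 0.072469 + 0.000164 + 0.094679 = 0.335658
Σp_2ᵢ² = 0.5325² + 0.0592² + 0.1538² + 0.2544² = 0.283556 + 0.003505 + 0.023654 + 0.064719 = 0.375434
O = 0.314670 / √(0.335658 × 0.375434) = 0.314670 / 0.3549893 = 0.8864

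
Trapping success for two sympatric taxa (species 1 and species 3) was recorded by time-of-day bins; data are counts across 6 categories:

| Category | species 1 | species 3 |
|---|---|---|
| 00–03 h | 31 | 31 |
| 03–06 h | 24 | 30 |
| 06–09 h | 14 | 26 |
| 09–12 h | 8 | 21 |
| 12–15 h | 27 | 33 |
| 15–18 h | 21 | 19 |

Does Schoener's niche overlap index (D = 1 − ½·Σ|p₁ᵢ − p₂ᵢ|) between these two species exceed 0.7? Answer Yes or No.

Proportions for species 1 (n=125): 31/125=0.2480, 24/125=0.1920, 14/125=0.1120, 8/125=0.0640, 27/125=0.2160, 21/125=0.1680
Proportions for species 3 (n=160): 31/160=0.1938, 30/160=0.1875, 26/160=0.1625, 21/160=0.1313, 33/160=0.2063, 19/160=0.1188
Σ|p₁ᵢ − p₂ᵢ| = 0.0542 + 0.0045 + 0.0505 + 0.0673 + 0.0097 + 0.0492 = 0.2354
D = 1 − ½ × 0.2354 = 1 − 0.11770 = 0.88230
D = 0.88230 > 0.7 → Yes.

Yes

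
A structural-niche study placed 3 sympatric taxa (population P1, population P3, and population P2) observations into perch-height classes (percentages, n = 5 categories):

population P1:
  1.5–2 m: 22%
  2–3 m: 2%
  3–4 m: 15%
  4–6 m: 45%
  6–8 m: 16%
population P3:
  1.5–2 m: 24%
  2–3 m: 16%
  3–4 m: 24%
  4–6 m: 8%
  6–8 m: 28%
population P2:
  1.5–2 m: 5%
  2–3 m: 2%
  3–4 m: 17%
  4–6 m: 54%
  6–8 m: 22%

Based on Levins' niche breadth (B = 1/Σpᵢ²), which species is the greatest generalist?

Convert percentages to proportions (divide by 100).
Σp_P1ᵢ² = 0.22² + 0.02² + 0.15² + 0.45² + 0.16² = 0.0484 + 0.0004 + 0.0225 + 0.2025 + 0.0256 = 0.2994
B_P1 = 1 / 0.2994 = 3.3400
Σp_P3ᵢ² = 0.24² + 0.16² + 0.24² + 0.08² + 0.28² = 0.0576 + 0.0256 + 0.0576 + 0.0064 + 0.0784 = 0.2256
B_P3 = 1 / 0.2256 = 4.4326
Σp_P2ᵢ² = 0.05² + 0.02² + 0.17² + 0.54² + 0.22² = 0.0025 + 0.0004 + 0.0289 + 0.2916 + 0.0484 = 0.3718
B_P2 = 1 / 0.3718 = 2.6896
Highest B → broadest niche (most generalist): population P3 (B = 4.43).

population P3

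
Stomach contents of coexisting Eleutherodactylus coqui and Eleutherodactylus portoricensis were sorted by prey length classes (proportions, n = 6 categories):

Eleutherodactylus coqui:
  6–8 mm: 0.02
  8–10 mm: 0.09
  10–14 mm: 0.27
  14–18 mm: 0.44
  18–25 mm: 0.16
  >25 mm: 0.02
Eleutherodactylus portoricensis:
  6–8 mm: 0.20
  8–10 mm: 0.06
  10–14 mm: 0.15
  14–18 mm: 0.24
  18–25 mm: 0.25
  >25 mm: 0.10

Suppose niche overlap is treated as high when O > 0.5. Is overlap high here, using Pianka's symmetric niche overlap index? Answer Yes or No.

Σ p₁ᵢp₂ᵢ = 0.0040 + 0.0054 + 0.0405 + 0.1056 + 0.0400 + 0.0020 = 0.1975
Σp_1ᵢ² = 0.02² + 0.09² + 0.27² + 0.44² + 0.16² + 0.02² = 0.0004 + 0.0081 + 0.0729 + 0.1936 + 0.0256 + 0.0004 = 0.3010
Σp_2ᵢ² = 0.20² + 0.06² + 0.15² + 0.24² + 0.25² + 0.10² = 0.0400 + 0.0036 + 0.0225 + 0.0576 + 0.0625 + 0.0100 = 0.1962
O = 0.1975 / √(0.3010 × 0.1962) = 0.1975 / 0.24301 = 0.8127
O = 0.8127 > 0.5 → Yes.

Yes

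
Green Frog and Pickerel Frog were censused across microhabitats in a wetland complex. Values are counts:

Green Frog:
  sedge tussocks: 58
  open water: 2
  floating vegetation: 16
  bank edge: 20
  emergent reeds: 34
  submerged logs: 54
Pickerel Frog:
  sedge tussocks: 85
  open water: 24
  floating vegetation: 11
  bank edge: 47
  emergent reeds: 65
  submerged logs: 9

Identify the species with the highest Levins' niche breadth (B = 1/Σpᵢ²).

Proportions for Green Frog (n=184): 58/184=0.3152, 2/184=0.0109, 16/184=0.0870, 20/184=0.1087, 34/184=0.1848, 54/184=0.2935
Proportions for Pickerel Frog (n=241): 85/241=0.3527, 24/241=0.0996, 11/241=0.0456, 47/241=0.1950, 65/241=0.2697, 9/241=0.0373
Σp_Greeᵢ² = 0.3152² + 0.0109² + 0.0870² + 0.1087² + 0.1848² + 0.2935² = 0.099351 + 0.000119 + 0.007569 + 0.011816 + 0.034151 + 0.086142 = 0.239148
B_Gree = 1 / 0.239148 = 4.1815
Σp_Pickᵢ² = 0.3527² + 0.0996² + 0.0456² + 0.1950² + 0.2697² + 0.0373² = 0.124397 + 0.009920 + 0.002079 + 0.038025 + 0.072738 + 0.001391 = 0.248550
B_Pick = 1 / 0.248550 = 4.0233
Highest B → broadest niche (most generalist): Green Frog (B = 4.18).

Green Frog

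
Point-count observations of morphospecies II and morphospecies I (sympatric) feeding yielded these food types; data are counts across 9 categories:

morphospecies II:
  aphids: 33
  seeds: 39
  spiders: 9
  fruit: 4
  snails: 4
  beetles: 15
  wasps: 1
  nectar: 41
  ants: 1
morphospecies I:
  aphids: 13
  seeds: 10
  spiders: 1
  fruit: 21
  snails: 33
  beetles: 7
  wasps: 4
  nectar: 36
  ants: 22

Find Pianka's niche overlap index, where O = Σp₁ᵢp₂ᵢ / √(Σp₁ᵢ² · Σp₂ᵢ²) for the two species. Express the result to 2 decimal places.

Proportions for morphospecies II (n=147): 33/147=0.2245, 39/147=0.2653, 9/147=0.0612, 4/147=0.0272, 4/147=0.0272, 15/147=0.1020, 1/147=0.0068, 41/147=0.2789, 1/147=0.0068
Proportions for morphospecies I (n=147): 13/147=0.0884, 10/147=0.0680, 1/147=0.0068, 21/147=0.1429, 33/147=0.2245, 7/147=0.0476, 4/147=0.0272, 36/147=0.2449, 22/147=0.1497
Σ p₁ᵢp₂ᵢ = 0.019846 + 0.018040 + 0.000416 + 0.003887 + 0.006106 + 0.004855 + 0.000185 + 0.068303 + 0.001018 = 0.122656
Σp_1ᵢ² = 0.2245² + 0.2653² + 0.0612² + 0.0272² + 0.0272² + 0.1020² + 0.0068² + 0.2789² + 0.0068² = 0.050400 + 0.070384 + 0.003745 + 0.000740 + 0.000740 + 0.010404 + 0.000046 + 0.077785 + 0.000046 = 0.214290
Σp_2ᵢ² = 0.0884² + 0.0680² + 0.0068² + 0.1429² + 0.2245² + 0.0476² + 0.0272² + 0.2449² + 0.1497² = 0.007815 + 0.004624 + 0.000046 + 0.020420 + 0.050400 + 0.002266 + 0.000740 + 0.059976 + 0.022410 = 0.168697
O = 0.122656 / √(0.214290 × 0.168697) = 0.122656 / 0.1901317 = 0.6451

0.65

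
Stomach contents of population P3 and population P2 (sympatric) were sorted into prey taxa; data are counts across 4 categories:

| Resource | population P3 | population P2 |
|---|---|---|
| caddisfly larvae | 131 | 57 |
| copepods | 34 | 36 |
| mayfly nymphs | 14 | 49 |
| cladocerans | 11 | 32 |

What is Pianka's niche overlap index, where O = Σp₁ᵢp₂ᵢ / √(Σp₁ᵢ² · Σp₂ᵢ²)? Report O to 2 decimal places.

Proportions for population P3 (n=190): 131/190=0.6895, 34/190=0.1789, 14/190=0.0737, 11/190=0.0579
Proportions for population P2 (n=174): 57/174=0.3276, 36/174=0.2069, 49/174=0.2816, 32/174=0.1839
Σ p₁ᵢp₂ᵢ = 0.225880 + 0.037014 + 0.020754 + 0.010648 = 0.294296
Σp_1ᵢ² = 0.6895² + 0.1789² + 0.0737² + 0.0579² = 0.475410 + 0.032005 + 0.005432 + 0.003352 = 0.516199
Σp_2ᵢ² = 0.3276² + 0.2069² + 0.2816² + 0.1839² = 0.107322 + 0.042808 + 0.079299 + 0.033819 = 0.263248
O = 0.294296 / √(0.516199 × 0.263248) = 0.294296 / 0.3686304 = 0.7983

0.80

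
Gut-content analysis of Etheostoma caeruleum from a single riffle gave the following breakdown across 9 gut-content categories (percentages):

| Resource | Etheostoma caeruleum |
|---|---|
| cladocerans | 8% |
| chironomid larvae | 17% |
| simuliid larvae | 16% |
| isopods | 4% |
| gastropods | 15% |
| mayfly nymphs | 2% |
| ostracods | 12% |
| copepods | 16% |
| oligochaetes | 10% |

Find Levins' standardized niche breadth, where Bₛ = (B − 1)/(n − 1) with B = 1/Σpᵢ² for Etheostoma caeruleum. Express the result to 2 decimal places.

0.80

Convert percentages to proportions (divide by 100).
Σpᵢ² = 0.08² + 0.17² + 0.16² + 0.04² + 0.15² + 0.02² + 0.12² + 0.16² + 0.10² = 0.0064 + 0.0289 + 0.0256 + 0.0016 + 0.0225 + 0.0004 + 0.0144 + 0.0256 + 0.0100 = 0.1354
B = 1 / 0.1354 = 7.3855
Bₛ = (B − 1)/(n − 1) = (7.3855 − 1)/(9 − 1) = 6.3855/8 = 0.7982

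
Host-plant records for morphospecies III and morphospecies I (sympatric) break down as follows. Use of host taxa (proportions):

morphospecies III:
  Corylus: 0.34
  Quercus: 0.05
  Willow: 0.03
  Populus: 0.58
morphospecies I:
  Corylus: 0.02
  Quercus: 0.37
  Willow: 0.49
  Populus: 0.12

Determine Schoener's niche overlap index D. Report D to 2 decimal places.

0.22

Σ|p₁ᵢ − p₂ᵢ| = 0.32 + 0.32 + 0.46 + 0.46 = 1.56
D = 1 − ½ × 1.56 = 1 − 0.780 = 0.2200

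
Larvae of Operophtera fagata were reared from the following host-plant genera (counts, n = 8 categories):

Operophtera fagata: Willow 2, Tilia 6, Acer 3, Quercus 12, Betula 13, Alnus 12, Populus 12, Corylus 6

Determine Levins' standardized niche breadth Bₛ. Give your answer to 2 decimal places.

Proportions for Operophtera fagata (n=66): 2/66=0.0303, 6/66=0.0909, 3/66=0.0455, 12/66=0.1818, 13/66=0.1970, 12/66=0.1818, 12/66=0.1818, 6/66=0.0909
Σpᵢ² = 0.0303² + 0.0909² + 0.0455² + 0.1818² + 0.1970² + 0.1818² + 0.1818² + 0.0909² = 0.000918 + 0.008263 + 0.002070 + 0.033051 + 0.038809 + 0.033051 + 0.033051 + 0.008263 = 0.157476
B = 1 / 0.157476 = 6.3502
Bₛ = (B − 1)/(n − 1) = (6.3502 − 1)/(8 − 1) = 5.3502/7 = 0.7643

0.76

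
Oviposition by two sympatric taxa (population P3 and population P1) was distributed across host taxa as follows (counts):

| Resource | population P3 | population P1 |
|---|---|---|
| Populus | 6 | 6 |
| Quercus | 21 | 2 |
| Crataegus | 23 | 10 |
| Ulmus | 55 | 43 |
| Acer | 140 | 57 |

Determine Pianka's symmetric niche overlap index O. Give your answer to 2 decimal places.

0.96

Proportions for population P3 (n=245): 6/245=0.0245, 21/245=0.0857, 23/245=0.0939, 55/245=0.2245, 140/245=0.5714
Proportions for population P1 (n=118): 6/118=0.0508, 2/118=0.0169, 10/118=0.0847, 43/118=0.3644, 57/118=0.4831
Σ p₁ᵢp₂ᵢ = 0.001245 + 0.001448 + 0.007953 + 0.081808 + 0.276043 = 0.368497
Σp_1ᵢ² = 0.0245² + 0.0857² + 0.0939² + 0.2245² + 0.5714² = 0.000600 + 0.007344 + 0.008817 + 0.050400 + 0.326498 = 0.393659
Σp_2ᵢ² = 0.0508² + 0.0169² + 0.0847² + 0.3644² + 0.4831² = 0.002581 + 0.000286 + 0.007174 + 0.132787 + 0.233386 = 0.376214
O = 0.368497 / √(0.393659 × 0.376214) = 0.368497 / 0.3848377 = 0.9575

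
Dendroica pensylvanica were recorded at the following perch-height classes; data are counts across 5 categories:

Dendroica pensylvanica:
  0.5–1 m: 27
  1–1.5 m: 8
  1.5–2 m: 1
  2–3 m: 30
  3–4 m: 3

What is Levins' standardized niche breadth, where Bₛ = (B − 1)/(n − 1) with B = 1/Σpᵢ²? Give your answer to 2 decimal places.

0.45

Proportions for Dendroica pensylvanica (n=69): 27/69=0.3913, 8/69=0.1159, 1/69=0.0145, 30/69=0.4348, 3/69=0.0435
Σpᵢ² = 0.3913² + 0.1159² + 0.0145² + 0.4348² + 0.0435² = 0.153116 + 0.013433 + 0.000210 + 0.189051 + 0.001892 = 0.357702
B = 1 / 0.357702 = 2.7956
Bₛ = (B − 1)/(n − 1) = (2.7956 − 1)/(5 − 1) = 1.7956/4 = 0.4489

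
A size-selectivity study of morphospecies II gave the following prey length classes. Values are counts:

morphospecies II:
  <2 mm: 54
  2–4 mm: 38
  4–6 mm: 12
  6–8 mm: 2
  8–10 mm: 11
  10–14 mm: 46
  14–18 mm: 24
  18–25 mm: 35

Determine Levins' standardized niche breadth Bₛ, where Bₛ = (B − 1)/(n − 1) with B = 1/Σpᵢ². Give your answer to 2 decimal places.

Proportions for morphospecies II (n=222): 54/222=0.2432, 38/222=0.1712, 12/222=0.0541, 2/222=0.0090, 11/222=0.0495, 46/222=0.2072, 24/222=0.1081, 35/222=0.1577
Σpᵢ² = 0.2432² + 0.1712² + 0.0541² + 0.0090² + 0.0495² + 0.2072² + 0.1081² + 0.1577² = 0.059146 + 0.029309 + 0.002927 + 0.000081 + 0.002450 + 0.042932 + 0.011686 + 0.024869 = 0.173400
B = 1 / 0.173400 = 5.7670
Bₛ = (B − 1)/(n − 1) = (5.7670 − 1)/(8 − 1) = 4.7670/7 = 0.6810

0.68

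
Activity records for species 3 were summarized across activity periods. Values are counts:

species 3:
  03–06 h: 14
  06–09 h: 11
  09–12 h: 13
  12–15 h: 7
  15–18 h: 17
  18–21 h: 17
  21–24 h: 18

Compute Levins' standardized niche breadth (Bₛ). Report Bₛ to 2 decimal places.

Proportions for species 3 (n=97): 14/97=0.1443, 11/97=0.1134, 13/97=0.1340, 7/97=0.0722, 17/97=0.1753, 17/97=0.1753, 18/97=0.1856
Σpᵢ² = 0.1443² + 0.1134² + 0.1340² + 0.0722² + 0.1753² + 0.1753² + 0.1856² = 0.020822 + 0.012860 + 0.017956 + 0.005213 + 0.030730 + 0.030730 + 0.034447 = 0.152758
B = 1 / 0.152758 = 6.5463
Bₛ = (B − 1)/(n − 1) = (6.5463 − 1)/(7 − 1) = 5.5463/6 = 0.9244

0.92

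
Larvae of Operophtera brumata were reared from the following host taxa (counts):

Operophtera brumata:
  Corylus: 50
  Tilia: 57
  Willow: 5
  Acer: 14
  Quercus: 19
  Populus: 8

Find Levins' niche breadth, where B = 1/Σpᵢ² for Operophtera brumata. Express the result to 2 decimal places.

3.66

Proportions for Operophtera brumata (n=153): 50/153=0.3268, 57/153=0.3725, 5/153=0.0327, 14/153=0.0915, 19/153=0.1242, 8/153=0.0523
Σpᵢ² = 0.3268² + 0.3725² + 0.0327² + 0.0915² + 0.1242² + 0.0523² = 0.106798 + 0.138756 + 0.001069 + 0.008372 + 0.015426 + 0.002735 = 0.273156
B = 1 / 0.273156 = 3.6609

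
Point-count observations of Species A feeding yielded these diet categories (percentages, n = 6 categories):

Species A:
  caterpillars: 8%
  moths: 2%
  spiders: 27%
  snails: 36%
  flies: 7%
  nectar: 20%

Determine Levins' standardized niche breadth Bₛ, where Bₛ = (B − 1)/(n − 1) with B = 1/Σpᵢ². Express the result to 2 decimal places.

0.59

Convert percentages to proportions (divide by 100).
Σpᵢ² = 0.08² + 0.02² + 0.27² + 0.36² + 0.07² + 0.20² = 0.0064 + 0.0004 + 0.0729 + 0.1296 + 0.0049 + 0.0400 = 0.2542
B = 1 / 0.2542 = 3.9339
Bₛ = (B − 1)/(n − 1) = (3.9339 − 1)/(6 − 1) = 2.9339/5 = 0.5868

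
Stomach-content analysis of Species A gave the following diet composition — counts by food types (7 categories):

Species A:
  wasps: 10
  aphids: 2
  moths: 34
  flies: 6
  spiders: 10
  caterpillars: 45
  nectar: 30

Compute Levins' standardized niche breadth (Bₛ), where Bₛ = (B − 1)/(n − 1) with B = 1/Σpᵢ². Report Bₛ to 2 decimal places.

Proportions for Species A (n=137): 10/137=0.0730, 2/137=0.0146, 34/137=0.2482, 6/137=0.0438, 10/137=0.0730, 45/137=0.3285, 30/137=0.2190
Σpᵢ² = 0.0730² + 0.0146² + 0.2482² + 0.0438² + 0.0730² + 0.3285² + 0.2190² = 0.005329 + 0.000213 + 0.061603 + 0.001918 + 0.005329 + 0.107912 + 0.047961 = 0.230265
B = 1 / 0.230265 = 4.3428
Bₛ = (B − 1)/(n − 1) = (4.3428 − 1)/(7 − 1) = 3.3428/6 = 0.5571

0.56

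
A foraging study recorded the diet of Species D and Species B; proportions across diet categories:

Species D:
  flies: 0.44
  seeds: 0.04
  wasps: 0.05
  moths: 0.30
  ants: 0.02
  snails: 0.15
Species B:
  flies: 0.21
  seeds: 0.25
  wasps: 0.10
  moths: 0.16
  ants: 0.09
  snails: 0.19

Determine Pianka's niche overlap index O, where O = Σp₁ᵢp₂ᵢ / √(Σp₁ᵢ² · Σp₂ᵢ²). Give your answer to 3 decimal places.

0.772

Σ p₁ᵢp₂ᵢ = 0.0924 + 0.0100 + 0.0050 + 0.0480 + 0.0018 + 0.0285 = 0.1857
Σp_1ᵢ² = 0.44² + 0.04² + 0.05² + 0.30² + 0.02² + 0.15² = 0.1936 + 0.0016 + 0.0025 + 0.0900 + 0.0004 + 0.0225 = 0.3106
Σp_2ᵢ² = 0.21² + 0.25² + 0.10² + 0.16² + 0.09² + 0.19² = 0.0441 + 0.0625 + 0.0100 + 0.0256 + 0.0081 + 0.0361 = 0.1864
O = 0.1857 / √(0.3106 × 0.1864) = 0.1857 / 0.240616 = 0.77177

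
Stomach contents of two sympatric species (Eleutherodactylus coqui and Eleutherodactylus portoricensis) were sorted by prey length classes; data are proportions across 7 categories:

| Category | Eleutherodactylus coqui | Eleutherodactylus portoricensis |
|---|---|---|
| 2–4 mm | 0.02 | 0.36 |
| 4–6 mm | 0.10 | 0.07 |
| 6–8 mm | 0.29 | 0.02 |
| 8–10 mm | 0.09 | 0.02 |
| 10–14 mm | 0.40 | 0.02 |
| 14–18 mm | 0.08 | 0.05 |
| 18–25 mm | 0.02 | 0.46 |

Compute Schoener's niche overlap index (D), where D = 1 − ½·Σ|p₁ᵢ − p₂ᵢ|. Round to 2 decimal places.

0.22

Σ|p₁ᵢ − p₂ᵢ| = 0.34 + 0.03 + 0.27 + 0.07 + 0.38 + 0.03 + 0.44 = 1.56
D = 1 − ½ × 1.56 = 1 − 0.780 = 0.2200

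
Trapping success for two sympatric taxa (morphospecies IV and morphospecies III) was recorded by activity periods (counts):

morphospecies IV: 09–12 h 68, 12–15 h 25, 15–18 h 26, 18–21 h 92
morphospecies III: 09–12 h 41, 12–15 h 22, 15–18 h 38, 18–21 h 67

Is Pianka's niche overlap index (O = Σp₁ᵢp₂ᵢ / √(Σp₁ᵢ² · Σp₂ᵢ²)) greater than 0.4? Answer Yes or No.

Proportions for morphospecies IV (n=211): 68/211=0.3223, 25/211=0.1185, 26/211=0.1232, 92/211=0.4360
Proportions for morphospecies III (n=168): 41/168=0.2440, 22/168=0.1310, 38/168=0.2262, 67/168=0.3988
Σ p₁ᵢp₂ᵢ = 0.078641 + 0.015524 + 0.027868 + 0.173877 = 0.295910
Σp_1ᵢ² = 0.3223² + 0.1185² + 0.1232² + 0.4360² = 0.103877 + 0.014042 + 0.015178 + 0.190096 = 0.323193
Σp_2ᵢ² = 0.2440² + 0.1310² + 0.2262² + 0.3988² = 0.059536 + 0.017161 + 0.051166 + 0.159041 = 0.286904
O = 0.295910 / √(0.323193 × 0.286904) = 0.295910 / 0.3045084 = 0.9718
O = 0.9718 > 0.4 → Yes.

Yes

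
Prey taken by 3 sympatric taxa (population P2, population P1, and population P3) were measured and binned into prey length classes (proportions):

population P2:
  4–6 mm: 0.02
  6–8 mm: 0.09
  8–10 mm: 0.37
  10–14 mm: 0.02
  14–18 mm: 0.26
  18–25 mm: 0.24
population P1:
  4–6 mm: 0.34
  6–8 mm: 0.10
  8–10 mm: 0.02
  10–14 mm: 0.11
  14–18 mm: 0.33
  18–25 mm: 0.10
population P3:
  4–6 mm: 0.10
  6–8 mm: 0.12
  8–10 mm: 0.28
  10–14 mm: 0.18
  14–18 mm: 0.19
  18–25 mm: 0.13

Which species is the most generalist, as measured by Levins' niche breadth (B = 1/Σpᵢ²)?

Σp_P2ᵢ² = 0.02² + 0.09² + 0.37² + 0.02² + 0.26² + 0.24² = 0.0004 + 0.0081 + 0.1369 + 0.0004 + 0.0676 + 0.0576 = 0.2710
B_P2 = 1 / 0.2710 = 3.6900
Σp_P1ᵢ² = 0.34² + 0.10² + 0.02² + 0.11² + 0.33² + 0.10² = 0.1156 + 0.0100 + 0.0004 + 0.0121 + 0.1089 + 0.0100 = 0.2570
B_P1 = 1 / 0.2570 = 3.8911
Σp_P3ᵢ² = 0.10² + 0.12² + 0.28² + 0.18² + 0.19² + 0.13² = 0.0100 + 0.0144 + 0.0784 + 0.0324 + 0.0361 + 0.0169 = 0.1882
B_P3 = 1 / 0.1882 = 5.3135
Highest B → broadest niche (most generalist): population P3 (B = 5.31).

population P3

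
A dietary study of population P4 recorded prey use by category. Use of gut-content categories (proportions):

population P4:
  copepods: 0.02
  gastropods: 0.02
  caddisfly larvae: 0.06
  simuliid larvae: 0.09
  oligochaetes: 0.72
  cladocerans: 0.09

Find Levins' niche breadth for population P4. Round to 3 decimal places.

Σpᵢ² = 0.02² + 0.02² + 0.06² + 0.09² + 0.72² + 0.09² = 0.0004 + 0.0004 + 0.0036 + 0.0081 + 0.5184 + 0.0081 = 0.5390
B = 1 / 0.5390 = 1.85529

1.855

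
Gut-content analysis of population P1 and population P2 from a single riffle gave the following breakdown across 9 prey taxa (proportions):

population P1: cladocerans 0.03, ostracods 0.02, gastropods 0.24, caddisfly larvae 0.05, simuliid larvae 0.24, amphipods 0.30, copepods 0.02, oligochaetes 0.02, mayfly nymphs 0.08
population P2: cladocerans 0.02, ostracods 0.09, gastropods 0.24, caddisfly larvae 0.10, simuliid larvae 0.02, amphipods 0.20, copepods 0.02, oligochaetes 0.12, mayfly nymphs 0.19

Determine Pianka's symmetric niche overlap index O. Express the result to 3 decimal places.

0.777

Σ p₁ᵢp₂ᵢ = 0.0006 + 0.0018 + 0.0576 + 0.0050 + 0.0048 + 0.0600 + 0.0004 + 0.0024 + 0.0152 = 0.1478
Σp_1ᵢ² = 0.03² + 0.02² + 0.24² + 0.05² + 0.24² + 0.30² + 0.02² + 0.02² + 0.08² = 0.0009 + 0.0004 + 0.0576 + 0.0025 + 0.0576 + 0.0900 + 0.0004 + 0.0004 + 0.0064 = 0.2162
Σp_2ᵢ² = 0.02² + 0.09² + 0.24² + 0.10² + 0.02² + 0.20² + 0.02² + 0.12² + 0.19² = 0.0004 + 0.0081 + 0.0576 + 0.0100 + 0.0004 + 0.0400 + 0.0004 + 0.0144 + 0.0361 = 0.1674
O = 0.1478 / √(0.2162 × 0.1674) = 0.1478 / 0.190242 = 0.77691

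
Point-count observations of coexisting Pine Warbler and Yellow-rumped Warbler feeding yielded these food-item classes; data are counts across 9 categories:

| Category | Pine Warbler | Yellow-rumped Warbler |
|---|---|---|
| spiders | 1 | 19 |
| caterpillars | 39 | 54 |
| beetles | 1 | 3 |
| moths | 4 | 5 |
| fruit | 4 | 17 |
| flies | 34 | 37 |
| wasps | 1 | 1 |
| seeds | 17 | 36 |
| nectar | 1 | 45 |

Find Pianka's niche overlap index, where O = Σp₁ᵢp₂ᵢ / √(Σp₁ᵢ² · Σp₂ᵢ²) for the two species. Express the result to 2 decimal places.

Proportions for Pine Warbler (n=102): 1/102=0.0098, 39/102=0.3824, 1/102=0.0098, 4/102=0.0392, 4/102=0.0392, 34/102=0.3333, 1/102=0.0098, 17/102=0.1667, 1/102=0.0098
Proportions for Yellow-rumped Warbler (n=217): 19/217=0.0876, 54/217=0.2488, 3/217=0.0138, 5/217=0.0230, 17/217=0.0783, 37/217=0.1705, 1/217=0.0046, 36/217=0.1659, 45/217=0.2074
Σ p₁ᵢp₂ᵢ = 0.000858 + 0.095141 + 0.000135 + 0.000902 + 0.003069 + 0.056828 + 0.000045 + 0.027656 + 0.002033 = 0.186667
Σp_1ᵢ² = 0.0098² + 0.3824² + 0.0098² + 0.0392² + 0.0392² + 0.3333² + 0.0098² + 0.1667² + 0.0098² = 0.000096 + 0.146230 + 0.000096 + 0.001537 + 0.001537 + 0.111089 + 0.000096 + 0.027789 + 0.000096 = 0.288566
Σp_2ᵢ² = 0.0876² + 0.2488² + 0.0138² + 0.0230² + 0.0783² + 0.1705² + 0.0046² + 0.1659² + 0.2074² = 0.007674 + 0.061901 + 0.000190 + 0.000529 + 0.006131 + 0.029070 + 0.000021 + 0.027523 + 0.043015 = 0.176054
O = 0.186667 / √(0.288566 × 0.176054) = 0.186667 / 0.2253956 = 0.8282

0.83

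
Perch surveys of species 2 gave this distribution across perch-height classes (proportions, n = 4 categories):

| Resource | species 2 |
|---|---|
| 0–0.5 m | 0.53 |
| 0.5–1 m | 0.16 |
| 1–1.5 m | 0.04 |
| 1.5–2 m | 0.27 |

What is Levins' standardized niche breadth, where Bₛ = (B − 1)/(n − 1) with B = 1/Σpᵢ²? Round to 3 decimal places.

0.542

Σpᵢ² = 0.53² + 0.16² + 0.04² + 0.27² = 0.2809 + 0.0256 + 0.0016 + 0.0729 = 0.3810
B = 1 / 0.3810 = 2.62467
Bₛ = (B − 1)/(n − 1) = (2.62467 − 1)/(4 − 1) = 1.62467/3 = 0.54156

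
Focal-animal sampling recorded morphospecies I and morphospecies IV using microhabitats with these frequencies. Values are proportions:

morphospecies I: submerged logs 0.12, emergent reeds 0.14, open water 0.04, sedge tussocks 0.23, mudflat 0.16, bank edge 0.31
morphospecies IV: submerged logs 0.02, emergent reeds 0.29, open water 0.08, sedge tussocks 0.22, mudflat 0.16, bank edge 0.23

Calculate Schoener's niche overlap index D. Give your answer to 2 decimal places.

0.81

Σ|p₁ᵢ − p₂ᵢ| = 0.10 + 0.15 + 0.04 + 0.01 + 0.00 + 0.08 = 0.38
D = 1 − ½ × 0.38 = 1 − 0.190 = 0.8100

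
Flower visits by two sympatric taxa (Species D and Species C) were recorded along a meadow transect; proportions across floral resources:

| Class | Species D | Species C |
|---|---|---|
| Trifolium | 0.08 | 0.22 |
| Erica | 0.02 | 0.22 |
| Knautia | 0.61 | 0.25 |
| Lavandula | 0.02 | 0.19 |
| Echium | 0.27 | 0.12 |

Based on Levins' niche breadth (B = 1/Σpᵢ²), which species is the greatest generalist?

Σp_Dᵢ² = 0.08² + 0.02² + 0.61² + 0.02² + 0.27² = 0.0064 + 0.0004 + 0.3721 + 0.0004 + 0.0729 = 0.4522
B_D = 1 / 0.4522 = 2.2114
Σp_Cᵢ² = 0.22² + 0.22² + 0.25² + 0.19² + 0.12² = 0.0484 + 0.0484 + 0.0625 + 0.0361 + 0.0144 = 0.2098
B_C = 1 / 0.2098 = 4.7664
Highest B → broadest niche (most generalist): Species C (B = 4.77).

Species C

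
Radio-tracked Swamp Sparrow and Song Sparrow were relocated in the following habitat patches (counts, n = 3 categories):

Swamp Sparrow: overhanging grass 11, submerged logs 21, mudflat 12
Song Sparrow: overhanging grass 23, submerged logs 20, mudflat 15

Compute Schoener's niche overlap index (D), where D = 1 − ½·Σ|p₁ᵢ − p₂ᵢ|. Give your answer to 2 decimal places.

Proportions for Swamp Sparrow (n=44): 11/44=0.2500, 21/44=0.4773, 12/44=0.2727
Proportions for Song Sparrow (n=58): 23/58=0.3966, 20/58=0.3448, 15/58=0.2586
Σ|p₁ᵢ − p₂ᵢ| = 0.1466 + 0.1325 + 0.0141 = 0.2932
D = 1 − ½ × 0.2932 = 1 − 0.14660 = 0.85340

0.85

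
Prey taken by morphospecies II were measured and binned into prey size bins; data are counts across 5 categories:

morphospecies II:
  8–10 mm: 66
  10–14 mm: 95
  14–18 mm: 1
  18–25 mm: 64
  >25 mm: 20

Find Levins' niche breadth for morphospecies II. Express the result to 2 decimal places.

3.38

Proportions for morphospecies II (n=246): 66/246=0.2683, 95/246=0.3862, 1/246=0.0041, 64/246=0.2602, 20/246=0.0813
Σpᵢ² = 0.2683² + 0.3862² + 0.0041² + 0.2602² + 0.0813² = 0.071985 + 0.149150 + 0.000017 + 0.067704 + 0.006610 = 0.295466
B = 1 / 0.295466 = 3.3845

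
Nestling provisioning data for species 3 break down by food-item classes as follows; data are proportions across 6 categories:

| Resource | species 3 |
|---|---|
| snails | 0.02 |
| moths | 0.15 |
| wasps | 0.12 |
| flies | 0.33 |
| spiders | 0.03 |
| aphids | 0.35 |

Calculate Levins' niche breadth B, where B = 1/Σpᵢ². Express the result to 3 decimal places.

3.709

Σpᵢ² = 0.02² + 0.15² + 0.12² + 0.33² + 0.03² + 0.35² = 0.0004 + 0.0225 + 0.0144 + 0.1089 + 0.0009 + 0.1225 = 0.2696
B = 1 / 0.2696 = 3.70920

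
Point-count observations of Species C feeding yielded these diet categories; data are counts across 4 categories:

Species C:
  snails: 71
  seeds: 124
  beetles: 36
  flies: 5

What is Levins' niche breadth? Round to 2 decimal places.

2.56

Proportions for Species C (n=236): 71/236=0.3008, 124/236=0.5254, 36/236=0.1525, 5/236=0.0212
Σpᵢ² = 0.3008² + 0.5254² + 0.1525² + 0.0212² = 0.090481 + 0.276045 + 0.023256 + 0.000449 = 0.390231
B = 1 / 0.390231 = 2.5626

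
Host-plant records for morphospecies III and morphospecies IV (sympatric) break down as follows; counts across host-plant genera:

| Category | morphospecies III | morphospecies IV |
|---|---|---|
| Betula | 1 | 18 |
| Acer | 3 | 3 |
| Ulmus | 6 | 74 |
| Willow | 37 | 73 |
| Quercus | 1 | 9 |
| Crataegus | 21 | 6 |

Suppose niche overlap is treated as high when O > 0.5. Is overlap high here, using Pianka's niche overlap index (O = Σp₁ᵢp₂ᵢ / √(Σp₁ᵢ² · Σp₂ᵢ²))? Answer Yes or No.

Proportions for morphospecies III (n=69): 1/69=0.0145, 3/69=0.0435, 6/69=0.0870, 37/69=0.5362, 1/69=0.0145, 21/69=0.3043
Proportions for morphospecies IV (n=183): 18/183=0.0984, 3/183=0.0164, 74/183=0.4044, 73/183=0.3989, 9/183=0.0492, 6/183=0.0328
Σ p₁ᵢp₂ᵢ = 0.001427 + 0.000713 + 0.035183 + 0.213890 + 0.000713 + 0.009981 = 0.261907
Σp_1ᵢ² = 0.0145² + 0.0435² + 0.0870² + 0.5362² + 0.0145² + 0.3043² = 0.000210 + 0.001892 + 0.007569 + 0.287510 + 0.000210 + 0.092598 = 0.389989
Σp_2ᵢ² = 0.0984² + 0.0164² + 0.4044² + 0.3989² + 0.0492² + 0.0328² = 0.009683 + 0.000269 + 0.163539 + 0.159121 + 0.002421 + 0.001076 = 0.336109
O = 0.261907 / √(0.389989 × 0.336109) = 0.261907 / 0.3620481 = 0.7234
O = 0.7234 > 0.5 → Yes.

Yes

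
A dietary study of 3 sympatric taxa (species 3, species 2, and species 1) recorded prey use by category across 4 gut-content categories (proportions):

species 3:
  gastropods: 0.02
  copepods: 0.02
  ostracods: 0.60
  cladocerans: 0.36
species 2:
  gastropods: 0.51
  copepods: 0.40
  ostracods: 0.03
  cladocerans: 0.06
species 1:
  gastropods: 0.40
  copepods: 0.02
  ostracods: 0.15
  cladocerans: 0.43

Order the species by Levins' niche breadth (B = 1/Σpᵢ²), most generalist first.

species 1 > species 2 > species 3

Σp_3ᵢ² = 0.02² + 0.02² + 0.60² + 0.36² = 0.0004 + 0.0004 + 0.3600 + 0.1296 = 0.4904
B_3 = 1 / 0.4904 = 2.0392
Σp_2ᵢ² = 0.51² + 0.40² + 0.03² + 0.06² = 0.2601 + 0.1600 + 0.0009 + 0.0036 = 0.4246
B_2 = 1 / 0.4246 = 2.3552
Σp_1ᵢ² = 0.40² + 0.02² + 0.15² + 0.43² = 0.1600 + 0.0004 + 0.0225 + 0.1849 = 0.3678
B_1 = 1 / 0.3678 = 2.7189
Ranking by B (broadest → narrowest): species 1 (2.72) > species 2 (2.36) > species 3 (2.04)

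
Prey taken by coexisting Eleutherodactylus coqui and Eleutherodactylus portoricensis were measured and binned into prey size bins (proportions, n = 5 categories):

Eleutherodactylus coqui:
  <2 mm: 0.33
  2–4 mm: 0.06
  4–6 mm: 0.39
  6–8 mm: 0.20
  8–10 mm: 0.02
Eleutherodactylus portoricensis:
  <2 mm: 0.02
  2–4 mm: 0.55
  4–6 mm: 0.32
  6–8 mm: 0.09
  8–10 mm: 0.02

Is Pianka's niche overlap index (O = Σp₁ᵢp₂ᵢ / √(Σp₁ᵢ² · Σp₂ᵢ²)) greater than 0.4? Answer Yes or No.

Yes

Σ p₁ᵢp₂ᵢ = 0.0066 + 0.0330 + 0.1248 + 0.0180 + 0.0004 = 0.1828
Σp_1ᵢ² = 0.33² + 0.06² + 0.39² + 0.20² + 0.02² = 0.1089 + 0.0036 + 0.1521 + 0.0400 + 0.0004 = 0.3050
Σp_2ᵢ² = 0.02² + 0.55² + 0.32² + 0.09² + 0.02² = 0.0004 + 0.3025 + 0.1024 + 0.0081 + 0.0004 = 0.4138
O = 0.1828 / √(0.3050 × 0.4138) = 0.1828 / 0.35526 = 0.5146
O = 0.5146 > 0.4 → Yes.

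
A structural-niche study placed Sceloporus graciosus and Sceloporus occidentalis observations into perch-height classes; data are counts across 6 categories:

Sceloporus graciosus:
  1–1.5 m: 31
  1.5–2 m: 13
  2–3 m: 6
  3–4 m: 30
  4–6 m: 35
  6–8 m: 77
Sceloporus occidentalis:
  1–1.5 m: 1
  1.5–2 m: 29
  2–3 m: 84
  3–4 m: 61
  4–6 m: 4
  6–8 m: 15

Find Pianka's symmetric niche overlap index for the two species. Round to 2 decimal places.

Proportions for Sceloporus graciosus (n=192): 31/192=0.1615, 13/192=0.0677, 6/192=0.0313, 30/192=0.1563, 35/192=0.1823, 77/192=0.4010
Proportions for Sceloporus occidentalis (n=194): 1/194=0.0052, 29/194=0.1495, 84/194=0.4330, 61/194=0.3144, 4/194=0.0206, 15/194=0.0773
Σ p₁ᵢp₂ᵢ = 0.000840 + 0.010121 + 0.013553 + 0.049141 + 0.003755 + 0.030997 = 0.108407
Σp_1ᵢ² = 0.1615² + 0.0677² + 0.0313² + 0.1563² + 0.1823² + 0.4010² = 0.026082 + 0.004583 + 0.000980 + 0.024430 + 0.033233 + 0.160801 = 0.250109
Σp_2ᵢ² = 0.0052² + 0.1495² + 0.4330² + 0.3144² + 0.0206² + 0.0773² = 0.000027 + 0.022350 + 0.187489 + 0.098847 + 0.000424 + 0.005975 = 0.315112
O = 0.108407 / √(0.250109 × 0.315112) = 0.108407 / 0.2807354 = 0.3862

0.39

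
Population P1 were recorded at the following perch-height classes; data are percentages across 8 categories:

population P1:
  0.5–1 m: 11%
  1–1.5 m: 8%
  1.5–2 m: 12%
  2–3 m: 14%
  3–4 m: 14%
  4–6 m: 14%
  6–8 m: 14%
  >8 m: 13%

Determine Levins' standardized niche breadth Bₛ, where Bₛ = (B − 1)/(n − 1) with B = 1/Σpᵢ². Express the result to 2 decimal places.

0.97

Convert percentages to proportions (divide by 100).
Σpᵢ² = 0.11² + 0.08² + 0.12² + 0.14² + 0.14² + 0.14² + 0.14² + 0.13² = 0.0121 + 0.0064 + 0.0144 + 0.0196 + 0.0196 + 0.0196 + 0.0196 + 0.0169 = 0.1282
B = 1 / 0.1282 = 7.8003
Bₛ = (B − 1)/(n − 1) = (7.8003 − 1)/(8 − 1) = 6.8003/7 = 0.9715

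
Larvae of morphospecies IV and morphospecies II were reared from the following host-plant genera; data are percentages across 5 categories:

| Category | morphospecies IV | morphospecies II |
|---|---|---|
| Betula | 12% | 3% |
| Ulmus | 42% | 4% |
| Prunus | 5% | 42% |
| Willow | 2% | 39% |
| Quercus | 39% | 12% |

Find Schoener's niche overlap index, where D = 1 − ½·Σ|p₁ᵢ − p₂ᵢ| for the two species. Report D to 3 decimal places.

Convert percentages to proportions (divide by 100).
Σ|p₁ᵢ − p₂ᵢ| = 0.09 + 0.38 + 0.37 + 0.37 + 0.27 = 1.48
D = 1 − ½ × 1.48 = 1 − 0.740 = 0.26000

0.260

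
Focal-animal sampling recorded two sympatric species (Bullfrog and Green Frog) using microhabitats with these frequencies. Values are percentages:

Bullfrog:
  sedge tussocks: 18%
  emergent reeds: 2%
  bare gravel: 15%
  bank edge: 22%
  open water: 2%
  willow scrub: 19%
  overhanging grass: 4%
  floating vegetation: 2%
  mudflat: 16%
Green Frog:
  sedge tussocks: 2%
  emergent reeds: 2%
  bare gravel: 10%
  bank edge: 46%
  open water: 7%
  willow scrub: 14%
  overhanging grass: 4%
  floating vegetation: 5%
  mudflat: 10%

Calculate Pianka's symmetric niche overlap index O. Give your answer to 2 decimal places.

0.80

Convert percentages to proportions (divide by 100).
Σ p₁ᵢp₂ᵢ = 0.0036 + 0.0004 + 0.0150 + 0.1012 + 0.0014 + 0.0266 + 0.0016 + 0.0010 + 0.0160 = 0.1668
Σp_1ᵢ² = 0.18² + 0.02² + 0.15² + 0.22² + 0.02² + 0.19² + 0.04² + 0.02² + 0.16² = 0.0324 + 0.0004 + 0.0225 + 0.0484 + 0.0004 + 0.0361 + 0.0016 + 0.0004 + 0.0256 = 0.1678
Σp_2ᵢ² = 0.02² + 0.02² + 0.10² + 0.46² + 0.07² + 0.14² + 0.04² + 0.05² + 0.10² = 0.0004 + 0.0004 + 0.0100 + 0.2116 + 0.0049 + 0.0196 + 0.0016 + 0.0025 + 0.0100 = 0.2610
O = 0.1668 / √(0.1678 × 0.2610) = 0.1668 / 0.20927 = 0.7971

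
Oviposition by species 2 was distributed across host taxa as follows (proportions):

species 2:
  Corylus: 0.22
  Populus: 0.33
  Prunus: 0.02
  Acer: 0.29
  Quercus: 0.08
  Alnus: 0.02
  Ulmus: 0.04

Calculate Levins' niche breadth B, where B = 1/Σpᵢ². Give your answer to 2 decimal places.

Σpᵢ² = 0.22² + 0.33² + 0.02² + 0.29² + 0.08² + 0.02² + 0.04² = 0.0484 + 0.1089 + 0.0004 + 0.0841 + 0.0064 + 0.0004 + 0.0016 = 0.2502
B = 1 / 0.2502 = 3.9968

4.00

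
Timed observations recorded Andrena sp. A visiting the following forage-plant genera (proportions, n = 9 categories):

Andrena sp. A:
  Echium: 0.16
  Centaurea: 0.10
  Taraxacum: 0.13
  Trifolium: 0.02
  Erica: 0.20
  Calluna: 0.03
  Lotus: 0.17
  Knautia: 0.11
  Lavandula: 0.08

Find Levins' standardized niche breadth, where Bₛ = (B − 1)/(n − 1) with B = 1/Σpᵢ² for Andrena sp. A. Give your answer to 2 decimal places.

0.76

Σpᵢ² = 0.16² + 0.10² + 0.13² + 0.02² + 0.20² + 0.03² + 0.17² + 0.11² + 0.08² = 0.0256 + 0.0100 + 0.0169 + 0.0004 + 0.0400 + 0.0009 + 0.0289 + 0.0121 + 0.0064 = 0.1412
B = 1 / 0.1412 = 7.0822
Bₛ = (B − 1)/(n − 1) = (7.0822 − 1)/(9 − 1) = 6.0822/8 = 0.7603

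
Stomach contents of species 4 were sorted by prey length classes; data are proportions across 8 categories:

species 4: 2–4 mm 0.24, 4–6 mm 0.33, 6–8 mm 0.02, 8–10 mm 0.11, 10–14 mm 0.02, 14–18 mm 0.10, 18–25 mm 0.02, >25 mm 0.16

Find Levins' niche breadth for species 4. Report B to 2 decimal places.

4.64

Σpᵢ² = 0.24² + 0.33² + 0.02² + 0.11² + 0.02² + 0.10² + 0.02² + 0.16² = 0.0576 + 0.1089 + 0.0004 + 0.0121 + 0.0004 + 0.0100 + 0.0004 + 0.0256 = 0.2154
B = 1 / 0.2154 = 4.6425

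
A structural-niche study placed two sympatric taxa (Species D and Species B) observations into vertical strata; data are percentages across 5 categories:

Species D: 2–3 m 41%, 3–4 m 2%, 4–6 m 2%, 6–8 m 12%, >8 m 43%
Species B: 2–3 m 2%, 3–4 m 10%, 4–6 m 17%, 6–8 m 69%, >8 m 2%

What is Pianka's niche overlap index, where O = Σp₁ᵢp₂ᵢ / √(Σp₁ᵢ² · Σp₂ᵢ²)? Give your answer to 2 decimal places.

Convert percentages to proportions (divide by 100).
Σ p₁ᵢp₂ᵢ = 0.0082 + 0.0020 + 0.0034 + 0.0828 + 0.0086 = 0.1050
Σp_1ᵢ² = 0.41² + 0.02² + 0.02² + 0.12² + 0.43² = 0.1681 + 0.0004 + 0.0004 + 0.0144 + 0.1849 = 0.3682
Σp_2ᵢ² = 0.02² + 0.10² + 0.17² + 0.69² + 0.02² = 0.0004 + 0.0100 + 0.0289 + 0.4761 + 0.0004 = 0.5158
O = 0.1050 / √(0.3682 × 0.5158) = 0.1050 / 0.43580 = 0.2409

0.24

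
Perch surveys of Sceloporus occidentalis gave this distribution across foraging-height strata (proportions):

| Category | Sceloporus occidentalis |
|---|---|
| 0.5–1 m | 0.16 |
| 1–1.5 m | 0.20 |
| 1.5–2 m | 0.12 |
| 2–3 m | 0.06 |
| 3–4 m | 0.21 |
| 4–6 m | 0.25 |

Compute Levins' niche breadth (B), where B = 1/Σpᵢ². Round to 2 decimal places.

Σpᵢ² = 0.16² + 0.20² + 0.12² + 0.06² + 0.21² + 0.25² = 0.0256 + 0.0400 + 0.0144 + 0.0036 + 0.0441 + 0.0625 = 0.1902
B = 1 / 0.1902 = 5.2576

5.26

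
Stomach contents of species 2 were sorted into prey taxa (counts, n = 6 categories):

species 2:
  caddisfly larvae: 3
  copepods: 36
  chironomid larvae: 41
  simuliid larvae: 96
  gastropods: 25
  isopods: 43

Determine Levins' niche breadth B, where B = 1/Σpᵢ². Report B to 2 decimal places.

4.06

Proportions for species 2 (n=244): 3/244=0.0123, 36/244=0.1475, 41/244=0.1680, 96/244=0.3934, 25/244=0.1025, 43/244=0.1762
Σpᵢ² = 0.0123² + 0.1475² + 0.1680² + 0.3934² + 0.1025² + 0.1762² = 0.000151 + 0.021756 + 0.028224 + 0.154764 + 0.010506 + 0.031046 = 0.246447
B = 1 / 0.246447 = 4.0577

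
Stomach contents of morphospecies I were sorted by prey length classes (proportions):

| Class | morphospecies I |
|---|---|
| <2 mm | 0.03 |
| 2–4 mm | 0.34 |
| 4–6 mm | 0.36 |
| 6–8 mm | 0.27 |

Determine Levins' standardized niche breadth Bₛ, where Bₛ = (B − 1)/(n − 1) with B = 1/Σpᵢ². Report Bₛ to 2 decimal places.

Σpᵢ² = 0.03² + 0.34² + 0.36² + 0.27² = 0.0009 + 0.1156 + 0.1296 + 0.0729 = 0.3190
B = 1 / 0.3190 = 3.1348
Bₛ = (B − 1)/(n − 1) = (3.1348 − 1)/(4 − 1) = 2.1348/3 = 0.7116

0.71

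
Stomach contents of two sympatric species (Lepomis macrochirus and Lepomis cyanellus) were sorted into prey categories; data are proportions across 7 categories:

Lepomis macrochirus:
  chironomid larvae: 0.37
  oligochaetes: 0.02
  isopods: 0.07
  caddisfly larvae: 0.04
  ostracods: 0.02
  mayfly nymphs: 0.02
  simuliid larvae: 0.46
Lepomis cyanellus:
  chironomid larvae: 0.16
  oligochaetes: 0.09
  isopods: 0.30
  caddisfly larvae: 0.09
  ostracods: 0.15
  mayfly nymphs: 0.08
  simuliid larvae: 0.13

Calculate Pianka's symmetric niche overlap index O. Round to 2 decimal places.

0.60

Σ p₁ᵢp₂ᵢ = 0.0592 + 0.0018 + 0.0210 + 0.0036 + 0.0030 + 0.0016 + 0.0598 = 0.1500
Σp_1ᵢ² = 0.37² + 0.02² + 0.07² + 0.04² + 0.02² + 0.02² + 0.46² = 0.1369 + 0.0004 + 0.0049 + 0.0016 + 0.0004 + 0.0004 + 0.2116 = 0.3562
Σp_2ᵢ² = 0.16² + 0.09² + 0.30² + 0.09² + 0.15² + 0.08² + 0.13² = 0.0256 + 0.0081 + 0.0900 + 0.0081 + 0.0225 + 0.0064 + 0.0169 = 0.1776
O = 0.1500 / √(0.3562 × 0.1776) = 0.1500 / 0.25152 = 0.5964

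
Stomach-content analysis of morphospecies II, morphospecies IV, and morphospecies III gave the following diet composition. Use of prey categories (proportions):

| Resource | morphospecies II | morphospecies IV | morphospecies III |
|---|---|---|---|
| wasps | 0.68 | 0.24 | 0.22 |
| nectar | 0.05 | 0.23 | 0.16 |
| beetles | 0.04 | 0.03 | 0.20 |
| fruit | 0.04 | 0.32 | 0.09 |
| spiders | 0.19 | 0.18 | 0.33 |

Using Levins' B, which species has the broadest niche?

Σp_IIᵢ² = 0.68² + 0.05² + 0.04² + 0.04² + 0.19² = 0.4624 + 0.0025 + 0.0016 + 0.0016 + 0.0361 = 0.5042
B_II = 1 / 0.5042 = 1.9833
Σp_IVᵢ² = 0.24² + 0.23² + 0.03² + 0.32² + 0.18² = 0.0576 + 0.0529 + 0.0009 + 0.1024 + 0.0324 = 0.2462
B_IV = 1 / 0.2462 = 4.0617
Σp_IIIᵢ² = 0.22² + 0.16² + 0.20² + 0.09² + 0.33² = 0.0484 + 0.0256 + 0.0400 + 0.0081 + 0.1089 = 0.2310
B_III = 1 / 0.2310 = 4.3290
Highest B → broadest niche (most generalist): morphospecies III (B = 4.33).

morphospecies III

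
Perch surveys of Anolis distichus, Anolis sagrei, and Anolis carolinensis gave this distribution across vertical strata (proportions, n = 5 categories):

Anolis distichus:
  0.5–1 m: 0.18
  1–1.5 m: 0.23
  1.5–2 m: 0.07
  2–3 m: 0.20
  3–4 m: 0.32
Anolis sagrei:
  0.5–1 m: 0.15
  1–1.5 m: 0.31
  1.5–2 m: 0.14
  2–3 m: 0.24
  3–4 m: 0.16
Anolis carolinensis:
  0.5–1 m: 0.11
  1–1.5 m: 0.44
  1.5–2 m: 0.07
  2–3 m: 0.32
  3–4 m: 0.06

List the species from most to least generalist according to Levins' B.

Anolis sagrei > Anolis distichus > Anolis carolinensis

Σp_distᵢ² = 0.18² + 0.23² + 0.07² + 0.20² + 0.32² = 0.0324 + 0.0529 + 0.0049 + 0.0400 + 0.1024 = 0.2326
B_dist = 1 / 0.2326 = 4.2992
Σp_sagrᵢ² = 0.15² + 0.31² + 0.14² + 0.24² + 0.16² = 0.0225 + 0.0961 + 0.0196 + 0.0576 + 0.0256 = 0.2214
B_sagr = 1 / 0.2214 = 4.5167
Σp_caroᵢ² = 0.11² + 0.44² + 0.07² + 0.32² + 0.06² = 0.0121 + 0.1936 + 0.0049 + 0.1024 + 0.0036 = 0.3166
B_caro = 1 / 0.3166 = 3.1586
Ranking by B (broadest → narrowest): Anolis sagrei (4.52) > Anolis distichus (4.30) > Anolis carolinensis (3.16)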